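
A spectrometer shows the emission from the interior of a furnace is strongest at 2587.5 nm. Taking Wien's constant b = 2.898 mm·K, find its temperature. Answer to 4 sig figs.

T ≈ 1120 K

Wien's law gives T = b/λ_max = (2.898×10⁻³ m·K)/(2.5875×10⁻⁶ m) = 1120 K.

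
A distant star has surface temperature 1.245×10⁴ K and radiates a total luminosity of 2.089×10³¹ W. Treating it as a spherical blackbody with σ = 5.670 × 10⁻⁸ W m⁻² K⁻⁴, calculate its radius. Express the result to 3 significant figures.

L = 4πR²σT⁴ ⇒ R = √(L/(4πσT⁴)).
σT⁴ = 1.36226×10⁹ W/m², so R = √(2.089×10³¹/(4π×1.36226×10⁹)) = 3.49×10¹⁰ m.

R ≈ 3.49×10¹⁰ m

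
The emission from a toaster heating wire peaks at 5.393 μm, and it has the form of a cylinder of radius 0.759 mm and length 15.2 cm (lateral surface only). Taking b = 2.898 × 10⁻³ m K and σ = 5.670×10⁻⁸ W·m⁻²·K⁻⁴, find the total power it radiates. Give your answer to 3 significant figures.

Wien's law: T = b/λ_max = 2.898×10⁻³/5.393×10⁻⁶ = 537.363 K.
Lateral area A = 2πrL = 2π×7.59×10⁻⁴×0.152 = 7.24879×10⁻⁴ m².
Then P = σAT⁴ = 5.670×10⁻⁸×7.24879×10⁻⁴×(537.363)⁴ = 3.43 W.

P ≈ 3.43 W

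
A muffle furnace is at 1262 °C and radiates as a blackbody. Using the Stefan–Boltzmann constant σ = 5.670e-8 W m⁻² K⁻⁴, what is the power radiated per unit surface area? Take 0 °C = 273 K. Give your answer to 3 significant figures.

T = 1262 °C + 273 = 1535 K.
Stefan–Boltzmann: I = σT⁴ = 5.670×10⁻⁸ × (1535)⁴ = 3.15×10⁵ W/m².

I ≈ 3.15×10⁵ W/m²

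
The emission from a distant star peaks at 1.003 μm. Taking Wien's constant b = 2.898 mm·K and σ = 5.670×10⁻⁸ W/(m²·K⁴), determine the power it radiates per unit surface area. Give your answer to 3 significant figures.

I ≈ 3.95×10⁶ W/m²

Wien's law: T = b/λ_max = 2.898×10⁻³/1.003×10⁻⁶ = 2889.33 K.
Then I = σT⁴ = 5.670×10⁻⁸×(2889.33)⁴ = 3.95×10⁶ W/m².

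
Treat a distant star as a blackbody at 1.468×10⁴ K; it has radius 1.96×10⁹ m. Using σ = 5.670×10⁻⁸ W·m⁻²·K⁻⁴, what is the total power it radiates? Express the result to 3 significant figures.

Surface area A = 4πR² = 4π(1.96×10⁹ m)² = 4.82750×10¹⁹ m².
P = σAT⁴ = 5.670×10⁻⁸ × 4.82750×10¹⁹ × (1.468×10⁴)⁴ = 1.27×10²⁹ W.

P ≈ 1.27×10²⁹ W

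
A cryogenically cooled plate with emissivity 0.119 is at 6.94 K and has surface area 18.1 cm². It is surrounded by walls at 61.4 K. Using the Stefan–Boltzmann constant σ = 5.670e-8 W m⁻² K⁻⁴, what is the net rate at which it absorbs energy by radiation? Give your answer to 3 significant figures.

Area A = 18.1 cm² = 1.81×10⁻³ m².
Net radiated power P_net = εσA(T⁴ − T₀⁴) = 0.119×5.670×10⁻⁸×1.81×10⁻³×(6.94⁴ − 61.4⁴).
T⁴ − T₀⁴ = 2319.73 − 1.42126×10⁷ = -1.42103×10⁷ K⁴, so P_net = -1.74×10⁻⁴ W — negative, meaning a net gain of 1.74×10⁻⁴ W.

Net gain ≈ 1.74×10⁻⁴ W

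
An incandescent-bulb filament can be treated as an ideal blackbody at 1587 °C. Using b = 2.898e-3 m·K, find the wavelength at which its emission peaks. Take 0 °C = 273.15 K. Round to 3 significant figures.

T = 1587 °C + 273.15 = 1860.15 K.
Wien's displacement law: λ_max = b/T = (2.898×10⁻³ m·K)/(1860.15 K) = 1.558×10⁻⁶ m.
That is 1.56×10³ nm, in the infrared range.

λ_max ≈ 1.56×10³ nm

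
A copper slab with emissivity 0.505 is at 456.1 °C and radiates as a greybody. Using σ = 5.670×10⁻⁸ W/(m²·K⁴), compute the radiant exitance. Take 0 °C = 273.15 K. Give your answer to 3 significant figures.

I ≈ 8.10×10³ W/m²

T = 456.1 °C + 273.15 = 729.25 K.
Stefan–Boltzmann: I = εσT⁴ = 0.505 × 5.670×10⁻⁸ × (729.25)⁴ = 8.10×10³ W/m².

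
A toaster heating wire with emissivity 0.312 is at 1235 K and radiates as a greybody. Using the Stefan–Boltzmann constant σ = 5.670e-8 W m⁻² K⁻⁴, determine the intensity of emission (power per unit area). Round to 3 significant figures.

Stefan–Boltzmann: I = εσT⁴ = 0.312 × 5.670×10⁻⁸ × (1235)⁴ = 4.12×10⁴ W/m².

I ≈ 4.12×10⁴ W/m²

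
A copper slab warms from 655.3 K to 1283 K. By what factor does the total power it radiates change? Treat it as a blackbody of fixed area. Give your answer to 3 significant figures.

P ∝ T⁴, so P₂/P₁ = (T₂/T₁)⁴ = (1283/655.3)⁴ = (1.95788)⁴ = 14.7.

P₂/P₁ ≈ 14.7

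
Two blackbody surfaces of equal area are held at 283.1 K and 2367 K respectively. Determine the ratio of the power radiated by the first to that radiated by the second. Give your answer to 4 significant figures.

P₁/P₂ ≈ 2.046×10⁻⁴

With equal areas, P₁/P₂ = (T₁/T₂)⁴ = (283.1/2367)⁴ = 2.046×10⁻⁴.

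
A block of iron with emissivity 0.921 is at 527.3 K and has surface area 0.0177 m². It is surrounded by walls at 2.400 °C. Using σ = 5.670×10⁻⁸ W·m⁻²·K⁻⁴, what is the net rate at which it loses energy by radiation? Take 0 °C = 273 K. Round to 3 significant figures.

Net loss ≈ 66.1 W

Surroundings: T = 2.400 °C + 273 = 275.400 K.
Area A = 0.0177 m².
Net radiated power P_net = εσA(T⁴ − T₀⁴) = 0.921×5.670×10⁻⁸×0.0177×(527.3⁴ − 275.400⁴).
T⁴ − T₀⁴ = 7.73092×10¹⁰ − 5.75249×10⁹ = 7.15567×10¹⁰ K⁴, so P_net = 66.1 W.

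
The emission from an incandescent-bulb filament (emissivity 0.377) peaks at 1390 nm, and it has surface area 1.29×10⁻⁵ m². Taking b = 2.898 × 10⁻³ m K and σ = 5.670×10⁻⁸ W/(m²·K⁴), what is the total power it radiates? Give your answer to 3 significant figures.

P ≈ 5.21 W

Wien's law: T = b/λ_max = 2.898×10⁻³/1.390×10⁻⁶ = 2084.89 K.
Area A = 1.29×10⁻⁵ m².
Then P = εσAT⁴ = 0.377×5.670×10⁻⁸×1.29×10⁻⁵×(2084.89)⁴ = 5.21 W.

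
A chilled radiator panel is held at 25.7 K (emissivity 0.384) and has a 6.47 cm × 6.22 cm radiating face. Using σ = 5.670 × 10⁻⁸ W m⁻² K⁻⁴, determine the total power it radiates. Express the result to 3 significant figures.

Area A = 0.0647 × 0.0622 = 4.02434×10⁻³ m².
P = εσAT⁴ = 0.384 × 5.670×10⁻⁸ × 4.02434×10⁻³ × (25.7)⁴ = 3.82×10⁻⁵ W.

P ≈ 3.82×10⁻⁵ W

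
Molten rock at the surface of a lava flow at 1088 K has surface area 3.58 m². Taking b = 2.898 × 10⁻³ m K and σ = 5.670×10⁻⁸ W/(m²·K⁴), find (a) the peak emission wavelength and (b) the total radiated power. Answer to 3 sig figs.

λ_max ≈ 2.66×10³ nm; P ≈ 2.84×10⁵ W

(a) λ_max = b/T = 2.898×10⁻³/1088 = 2.664×10⁻⁶ m = 2.66×10³ nm.
Area A = 3.58 m².
(b) P = σAT⁴ = 5.670×10⁻⁸×3.58×(1088)⁴ = 2.84×10⁵ W.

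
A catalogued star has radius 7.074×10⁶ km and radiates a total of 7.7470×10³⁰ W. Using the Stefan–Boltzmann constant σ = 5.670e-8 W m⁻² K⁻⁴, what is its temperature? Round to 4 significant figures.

Surface area A = 4πR² = 4π(7.074×10⁹ m)² = 6.28840×10²⁰ m².
P = σAT⁴ ⇒ T = (P/(σA))^(1/4) = (7.7470×10³⁰/(5.670×10⁻⁸×6.28840×10²⁰))^(1/4) = 2.159×10⁴ K.

T ≈ 2.159×10⁴ K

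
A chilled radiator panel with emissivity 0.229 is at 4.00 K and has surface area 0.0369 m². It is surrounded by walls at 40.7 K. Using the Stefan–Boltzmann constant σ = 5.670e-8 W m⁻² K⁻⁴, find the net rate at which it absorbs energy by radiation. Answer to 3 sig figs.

Area A = 0.0369 m².
Net radiated power P_net = εσA(T⁴ − T₀⁴) = 0.229×5.670×10⁻⁸×0.0369×(4.00⁴ − 40.7⁴).
T⁴ − T₀⁴ = 256.000 − 2.74396×10⁶ = -2.74370×10⁶ K⁴, so P_net = -1.31×10⁻³ W — negative, meaning a net gain of 1.31×10⁻³ W.

Net gain ≈ 1.31×10⁻³ W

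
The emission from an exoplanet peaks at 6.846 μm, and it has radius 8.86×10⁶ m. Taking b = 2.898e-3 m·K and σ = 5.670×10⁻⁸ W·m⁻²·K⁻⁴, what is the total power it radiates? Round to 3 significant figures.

P ≈ 1.80×10¹⁸ W

Wien's law: T = b/λ_max = 2.898×10⁻³/6.846×10⁻⁶ = 423.313 K.
Surface area A = 4πR² = 4π(8.86×10⁶ m)² = 9.86455×10¹⁴ m².
Then P = σAT⁴ = 5.670×10⁻⁸×9.86455×10¹⁴×(423.313)⁴ = 1.80×10¹⁸ W.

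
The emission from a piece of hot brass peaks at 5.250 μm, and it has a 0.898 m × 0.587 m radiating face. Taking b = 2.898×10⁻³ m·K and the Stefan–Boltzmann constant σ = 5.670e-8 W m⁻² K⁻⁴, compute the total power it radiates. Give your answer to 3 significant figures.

P ≈ 2.77×10³ W

Wien's law: T = b/λ_max = 2.898×10⁻³/5.250×10⁻⁶ = 552.000 K.
Area A = 0.898 × 0.587 = 0.527126 m².
Then P = σAT⁴ = 5.670×10⁻⁸×0.527126×(552.000)⁴ = 2.77×10³ W.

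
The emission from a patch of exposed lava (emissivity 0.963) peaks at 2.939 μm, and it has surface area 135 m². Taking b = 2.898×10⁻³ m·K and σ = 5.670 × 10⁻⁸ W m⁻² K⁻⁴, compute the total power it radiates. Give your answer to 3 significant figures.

Wien's law: T = b/λ_max = 2.898×10⁻³/2.939×10⁻⁶ = 986.050 K.
Area A = 135 m².
Then P = εσAT⁴ = 0.963×5.670×10⁻⁸×135×(986.050)⁴ = 6.97×10⁶ W.

P ≈ 6.97×10⁶ W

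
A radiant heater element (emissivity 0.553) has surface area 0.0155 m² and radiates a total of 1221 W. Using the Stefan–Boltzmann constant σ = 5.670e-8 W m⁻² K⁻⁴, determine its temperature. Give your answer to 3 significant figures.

T ≈ 1.26×10³ K

Area A = 0.0155 m².
P = εσAT⁴ ⇒ T = (P/(εσA))^(1/4) = (1221/(0.553×5.670×10⁻⁸×0.0155))^(1/4) = 1.26×10³ K.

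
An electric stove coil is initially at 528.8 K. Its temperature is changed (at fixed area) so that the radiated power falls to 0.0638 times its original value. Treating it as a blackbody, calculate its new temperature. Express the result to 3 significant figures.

P ∝ T⁴, so T₂/T₁ = (P₂/P₁)^(1/4) = (0.0638)^(1/4) = 0.502580.
T₂ = 528.8 × 0.502580 = 266 K.

T₂ ≈ 266 K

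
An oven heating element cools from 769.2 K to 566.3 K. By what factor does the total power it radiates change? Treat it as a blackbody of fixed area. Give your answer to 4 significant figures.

P ∝ T⁴, so P₂/P₁ = (T₂/T₁)⁴ = (566.3/769.2)⁴ = (0.736219)⁴ = 0.2938.

P₂/P₁ ≈ 0.2938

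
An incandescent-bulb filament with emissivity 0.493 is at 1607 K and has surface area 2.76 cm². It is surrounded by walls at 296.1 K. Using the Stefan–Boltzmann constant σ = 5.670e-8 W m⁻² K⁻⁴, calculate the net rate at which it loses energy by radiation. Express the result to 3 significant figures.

Area A = 2.76 cm² = 2.76×10⁻⁴ m².
Net radiated power P_net = εσA(T⁴ − T₀⁴) = 0.493×5.670×10⁻⁸×2.76×10⁻⁴×(1607⁴ − 296.1⁴).
T⁴ − T₀⁴ = 6.66904×10¹² − 7.68694×10⁹ = 6.66135×10¹² K⁴, so P_net = 51.4 W.

Net loss ≈ 51.4 W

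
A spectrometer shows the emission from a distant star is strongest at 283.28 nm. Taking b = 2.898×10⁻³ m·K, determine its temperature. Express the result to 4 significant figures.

Wien's law gives T = b/λ_max = (2.898×10⁻³ m·K)/(2.8328×10⁻⁷ m) = 1.023×10⁴ K.

T ≈ 1.023×10⁴ K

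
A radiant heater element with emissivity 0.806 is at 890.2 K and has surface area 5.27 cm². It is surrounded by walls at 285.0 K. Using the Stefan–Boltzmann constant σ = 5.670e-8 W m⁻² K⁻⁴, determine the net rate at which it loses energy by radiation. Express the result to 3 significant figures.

Net loss ≈ 15.0 W

Area A = 5.27 cm² = 5.27×10⁻⁴ m².
Net radiated power P_net = εσA(T⁴ − T₀⁴) = 0.806×5.670×10⁻⁸×5.27×10⁻⁴×(890.2⁴ − 285.0⁴).
T⁴ − T₀⁴ = 6.27987×10¹¹ − 6.59750×10⁹ = 6.21390×10¹¹ K⁴, so P_net = 15.0 W.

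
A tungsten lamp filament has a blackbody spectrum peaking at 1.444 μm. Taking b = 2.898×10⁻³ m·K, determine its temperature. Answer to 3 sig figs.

T ≈ 2.01×10³ K

Wien's law gives T = b/λ_max = (2.898×10⁻³ m·K)/(1.444×10⁻⁶ m) = 2.01×10³ K.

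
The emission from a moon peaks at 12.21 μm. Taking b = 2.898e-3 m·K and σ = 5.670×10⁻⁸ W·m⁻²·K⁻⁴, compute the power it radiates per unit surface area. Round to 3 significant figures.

I ≈ 180 W/m²

Wien's law: T = b/λ_max = 2.898×10⁻³/1.221×10⁻⁵ = 237.346 K.
Then I = σT⁴ = 5.670×10⁻⁸×(237.346)⁴ = 180 W/m².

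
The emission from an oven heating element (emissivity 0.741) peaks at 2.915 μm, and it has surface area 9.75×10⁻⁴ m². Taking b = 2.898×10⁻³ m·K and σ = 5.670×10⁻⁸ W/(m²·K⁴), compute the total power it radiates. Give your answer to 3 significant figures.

P ≈ 40.0 W

Wien's law: T = b/λ_max = 2.898×10⁻³/2.915×10⁻⁶ = 994.168 K.
Area A = 9.75×10⁻⁴ m².
Then P = εσAT⁴ = 0.741×5.670×10⁻⁸×9.75×10⁻⁴×(994.168)⁴ = 40.0 W.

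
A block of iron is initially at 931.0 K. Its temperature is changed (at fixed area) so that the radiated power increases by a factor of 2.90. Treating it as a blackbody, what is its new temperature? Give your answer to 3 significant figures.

T₂ ≈ 1.21×10³ K

P ∝ T⁴, so T₂/T₁ = (P₂/P₁)^(1/4) = (2.90)^(1/4) = 1.30497.
T₂ = 931.0 × 1.30497 = 1.21×10³ K.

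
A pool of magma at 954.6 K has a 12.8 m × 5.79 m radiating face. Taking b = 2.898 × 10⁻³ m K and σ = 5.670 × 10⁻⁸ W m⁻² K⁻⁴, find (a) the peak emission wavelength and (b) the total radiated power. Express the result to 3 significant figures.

λ_max ≈ 3.04 μm; P ≈ 3.49×10⁶ W

(a) λ_max = b/T = 2.898×10⁻³/954.6 = 3.036×10⁻⁶ m = 3.04 μm.
Area A = 12.8 × 5.79 = 74.112 m².
(b) P = σAT⁴ = 5.670×10⁻⁸×74.112×(954.6)⁴ = 3.49×10⁶ W.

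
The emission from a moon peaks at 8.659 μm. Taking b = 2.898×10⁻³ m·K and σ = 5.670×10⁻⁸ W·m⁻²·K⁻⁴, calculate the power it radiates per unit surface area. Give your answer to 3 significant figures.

Wien's law: T = b/λ_max = 2.898×10⁻³/8.659×10⁻⁶ = 334.681 K.
Then I = σT⁴ = 5.670×10⁻⁸×(334.681)⁴ = 711 W/m².

I ≈ 711 W/m²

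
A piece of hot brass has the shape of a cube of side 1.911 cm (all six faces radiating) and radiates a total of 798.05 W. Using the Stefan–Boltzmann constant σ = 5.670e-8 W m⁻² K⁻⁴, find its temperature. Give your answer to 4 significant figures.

Area A = 6s² = 6×(0.01911 m)² = 2.19115×10⁻³ m².
P = σAT⁴ ⇒ T = (P/(σA))^(1/4) = (798.05/(5.670×10⁻⁸×2.19115×10⁻³))^(1/4) = 1592 K.

T ≈ 1592 K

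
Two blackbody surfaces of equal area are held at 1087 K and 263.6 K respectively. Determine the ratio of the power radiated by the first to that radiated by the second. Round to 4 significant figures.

P₁/P₂ ≈ 289.2

With equal areas, P₁/P₂ = (T₁/T₂)⁴ = (1087/263.6)⁴ = 289.2.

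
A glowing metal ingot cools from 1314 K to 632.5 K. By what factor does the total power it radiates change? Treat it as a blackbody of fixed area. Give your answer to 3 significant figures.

P ∝ T⁴, so P₂/P₁ = (T₂/T₁)⁴ = (632.5/1314)⁴ = (0.481355)⁴ = 0.0537.

P₂/P₁ ≈ 0.0537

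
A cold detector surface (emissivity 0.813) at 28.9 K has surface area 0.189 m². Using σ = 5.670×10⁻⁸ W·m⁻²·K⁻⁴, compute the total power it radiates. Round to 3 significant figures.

Area A = 0.189 m².
P = εσAT⁴ = 0.813 × 5.670×10⁻⁸ × 0.189 × (28.9)⁴ = 6.08×10⁻³ W.

P ≈ 6.08×10⁻³ W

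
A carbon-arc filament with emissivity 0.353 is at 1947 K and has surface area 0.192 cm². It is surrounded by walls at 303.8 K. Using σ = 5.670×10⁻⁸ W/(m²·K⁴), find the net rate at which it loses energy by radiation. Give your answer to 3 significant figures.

Area A = 0.192 cm² = 1.92×10⁻⁵ m².
Net radiated power P_net = εσA(T⁴ − T₀⁴) = 0.353×5.670×10⁻⁸×1.92×10⁻⁵×(1947⁴ − 303.8⁴).
T⁴ − T₀⁴ = 1.43702×10¹³ − 8.51826×10⁹ = 1.43617×10¹³ K⁴, so P_net = 5.52 W.

Net loss ≈ 5.52 W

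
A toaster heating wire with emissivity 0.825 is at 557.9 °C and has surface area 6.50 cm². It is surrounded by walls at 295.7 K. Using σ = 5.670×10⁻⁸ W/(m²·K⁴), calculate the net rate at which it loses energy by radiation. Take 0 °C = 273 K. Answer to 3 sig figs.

T = 557.9 °C + 273 = 830.9 K.
Area A = 6.50 cm² = 6.50×10⁻⁴ m².
Net radiated power P_net = εσA(T⁴ − T₀⁴) = 0.825×5.670×10⁻⁸×6.50×10⁻⁴×(830.9⁴ − 295.7⁴).
T⁴ − T₀⁴ = 4.76645×10¹¹ − 7.64549×10⁹ = 4.69000×10¹¹ K⁴, so P_net = 14.3 W.

Net loss ≈ 14.3 W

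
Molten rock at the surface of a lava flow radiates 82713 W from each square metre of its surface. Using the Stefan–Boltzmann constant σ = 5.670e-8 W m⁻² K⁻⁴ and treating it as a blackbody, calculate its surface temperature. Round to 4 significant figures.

I = σT⁴, so T = (I/σ)^(1/4) = (82713/(5.670×10⁻⁸))^(1/4) = 1099 K.

T ≈ 1099 K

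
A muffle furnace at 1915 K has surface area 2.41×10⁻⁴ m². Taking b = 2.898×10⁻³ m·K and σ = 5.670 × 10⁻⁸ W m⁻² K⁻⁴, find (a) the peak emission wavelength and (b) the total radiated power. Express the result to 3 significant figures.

λ_max ≈ 1.51×10³ nm; P ≈ 184 W

(a) λ_max = b/T = 2.898×10⁻³/1915 = 1.513×10⁻⁶ m = 1.51×10³ nm.
Area A = 2.41×10⁻⁴ m².
(b) P = σAT⁴ = 5.670×10⁻⁸×2.41×10⁻⁴×(1915)⁴ = 184 W.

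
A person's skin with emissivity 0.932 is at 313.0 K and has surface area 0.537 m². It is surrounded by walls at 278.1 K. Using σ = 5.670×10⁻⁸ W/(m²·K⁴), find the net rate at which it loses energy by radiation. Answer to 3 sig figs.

Net loss ≈ 103 W

Area A = 0.537 m².
Net radiated power P_net = εσA(T⁴ − T₀⁴) = 0.932×5.670×10⁻⁸×0.537×(313.0⁴ − 278.1⁴).
T⁴ − T₀⁴ = 9.59792×10⁹ − 5.98142×10⁹ = 3.61650×10⁹ K⁴, so P_net = 103 W.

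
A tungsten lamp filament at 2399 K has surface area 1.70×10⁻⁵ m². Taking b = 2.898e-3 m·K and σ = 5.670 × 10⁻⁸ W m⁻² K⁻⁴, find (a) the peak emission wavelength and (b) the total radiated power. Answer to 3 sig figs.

(a) λ_max = b/T = 2.898×10⁻³/2399 = 1.208×10⁻⁶ m = 1.21×10³ nm.
Area A = 1.70×10⁻⁵ m².
(b) P = σAT⁴ = 5.670×10⁻⁸×1.70×10⁻⁵×(2399)⁴ = 31.9 W.

λ_max ≈ 1.21×10³ nm; P ≈ 31.9 W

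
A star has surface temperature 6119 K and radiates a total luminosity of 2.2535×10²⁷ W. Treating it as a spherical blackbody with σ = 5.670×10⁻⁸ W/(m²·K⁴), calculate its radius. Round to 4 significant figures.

R ≈ 1.502×10⁹ m

L = 4πR²σT⁴ ⇒ R = √(L/(4πσT⁴)).
σT⁴ = 7.94886×10⁷ W/m², so R = √(2.2535×10²⁷/(4π×7.94886×10⁷)) = 1.502×10⁹ m.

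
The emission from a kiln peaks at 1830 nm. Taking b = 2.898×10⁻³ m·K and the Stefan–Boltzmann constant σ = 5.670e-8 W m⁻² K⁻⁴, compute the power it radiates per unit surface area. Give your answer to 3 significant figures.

I ≈ 3.57×10⁵ W/m²

Wien's law: T = b/λ_max = 2.898×10⁻³/1.830×10⁻⁶ = 1583.61 K.
Then I = σT⁴ = 5.670×10⁻⁸×(1583.61)⁴ = 3.57×10⁵ W/m².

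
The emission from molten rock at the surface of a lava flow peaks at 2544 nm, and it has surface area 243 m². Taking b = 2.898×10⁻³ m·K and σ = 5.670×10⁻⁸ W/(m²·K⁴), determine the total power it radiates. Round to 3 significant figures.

Wien's law: T = b/λ_max = 2.898×10⁻³/2.544×10⁻⁶ = 1139.15 K.
Area A = 243 m².
Then P = σAT⁴ = 5.670×10⁻⁸×243×(1139.15)⁴ = 2.32×10⁷ W.

P ≈ 2.32×10⁷ W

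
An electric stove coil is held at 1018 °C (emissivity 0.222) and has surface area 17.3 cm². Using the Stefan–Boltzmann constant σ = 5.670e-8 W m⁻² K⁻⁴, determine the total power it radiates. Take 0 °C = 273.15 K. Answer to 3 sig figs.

T = 1018 °C + 273.15 = 1291.15 K.
Area A = 17.3 cm² = 1.73×10⁻³ m².
P = εσAT⁴ = 0.222 × 5.670×10⁻⁸ × 1.73×10⁻³ × (1291.15)⁴ = 60.5 W.

P ≈ 60.5 W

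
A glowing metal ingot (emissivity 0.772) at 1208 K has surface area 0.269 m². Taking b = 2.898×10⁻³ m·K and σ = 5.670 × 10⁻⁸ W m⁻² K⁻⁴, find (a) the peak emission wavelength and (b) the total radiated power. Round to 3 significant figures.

λ_max ≈ 2.40 μm; P ≈ 2.51×10⁴ W

(a) λ_max = b/T = 2.898×10⁻³/1208 = 2.399×10⁻⁶ m = 2.40 μm.
Area A = 0.269 m².
(b) P = εσAT⁴ = 0.772×5.670×10⁻⁸×0.269×(1208)⁴ = 2.51×10⁴ W.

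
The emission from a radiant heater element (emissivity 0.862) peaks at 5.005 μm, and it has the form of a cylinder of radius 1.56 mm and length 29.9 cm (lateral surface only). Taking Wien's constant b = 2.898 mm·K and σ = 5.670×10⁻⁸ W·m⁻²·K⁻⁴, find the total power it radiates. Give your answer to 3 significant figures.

Wien's law: T = b/λ_max = 2.898×10⁻³/5.005×10⁻⁶ = 579.021 K.
Lateral area A = 2πrL = 2π×1.56×10⁻³×0.299 = 2.93073×10⁻³ m².
Then P = εσAT⁴ = 0.862×5.670×10⁻⁸×2.93073×10⁻³×(579.021)⁴ = 16.1 W.

P ≈ 16.1 W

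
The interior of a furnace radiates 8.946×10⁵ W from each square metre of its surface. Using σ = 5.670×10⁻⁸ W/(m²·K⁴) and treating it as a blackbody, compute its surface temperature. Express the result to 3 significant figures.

T ≈ 1.99×10³ K

I = σT⁴, so T = (I/σ)^(1/4) = (8.946×10⁵/(5.670×10⁻⁸))^(1/4) = 1.99×10³ K.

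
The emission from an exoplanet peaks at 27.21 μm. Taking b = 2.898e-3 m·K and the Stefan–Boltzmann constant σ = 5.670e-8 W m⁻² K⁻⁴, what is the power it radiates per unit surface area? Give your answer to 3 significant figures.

Wien's law: T = b/λ_max = 2.898×10⁻³/2.721×10⁻⁵ = 106.505 K.
Then I = σT⁴ = 5.670×10⁻⁸×(106.505)⁴ = 7.30 W/m².

I ≈ 7.30 W/m²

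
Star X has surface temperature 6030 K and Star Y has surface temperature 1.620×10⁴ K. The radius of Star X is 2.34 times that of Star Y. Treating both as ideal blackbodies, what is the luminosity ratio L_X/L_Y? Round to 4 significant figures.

L ∝ R²T⁴, so L_X/L_Y = (R_X/R_Y)²(T_X/T_Y)⁴ = (2.34)² × (6030/1.620×10⁴)⁴ = 5.4756 × 0.0191959 = 0.1051.

L_X/L_Y ≈ 0.1051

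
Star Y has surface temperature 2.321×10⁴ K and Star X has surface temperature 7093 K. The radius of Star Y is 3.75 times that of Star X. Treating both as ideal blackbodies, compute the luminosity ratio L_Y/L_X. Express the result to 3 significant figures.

L ∝ R²T⁴, so L_Y/L_X = (R_Y/R_X)²(T_Y/T_X)⁴ = (3.75)² × (2.321×10⁴/7093)⁴ = 14.0625 × 114.652 = 1.61×10³.

L_Y/L_X ≈ 1.61×10³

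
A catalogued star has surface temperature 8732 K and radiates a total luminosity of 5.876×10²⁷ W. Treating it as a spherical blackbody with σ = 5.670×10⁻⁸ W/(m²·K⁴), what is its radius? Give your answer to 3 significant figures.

L = 4πR²σT⁴ ⇒ R = √(L/(4πσT⁴)).
σT⁴ = 3.29639×10⁸ W/m², so R = √(5.876×10²⁷/(4π×3.29639×10⁸)) = 1.19×10⁹ m.

R ≈ 1.19×10⁹ m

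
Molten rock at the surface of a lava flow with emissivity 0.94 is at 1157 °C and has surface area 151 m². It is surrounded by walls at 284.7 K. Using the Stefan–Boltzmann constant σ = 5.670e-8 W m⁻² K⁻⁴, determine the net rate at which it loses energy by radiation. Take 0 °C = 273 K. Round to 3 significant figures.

Net loss ≈ 3.36×10⁷ W

T = 1157 °C + 273 = 1430 K.
Area A = 151 m².
Net radiated power P_net = εσA(T⁴ − T₀⁴) = 0.94×5.670×10⁻⁸×151×(1430⁴ − 284.7⁴).
T⁴ − T₀⁴ = 4.18162×10¹² − 6.56977×10⁹ = 4.17505×10¹² K⁴, so P_net = 3.36×10⁷ W.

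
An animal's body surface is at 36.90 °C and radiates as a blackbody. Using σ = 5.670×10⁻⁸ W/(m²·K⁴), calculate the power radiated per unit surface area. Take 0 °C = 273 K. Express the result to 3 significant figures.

I ≈ 523 W/m²

T = 36.90 °C + 273 = 309.90 K.
Stefan–Boltzmann: I = σT⁴ = 5.670×10⁻⁸ × (309.90)⁴ = 523 W/m².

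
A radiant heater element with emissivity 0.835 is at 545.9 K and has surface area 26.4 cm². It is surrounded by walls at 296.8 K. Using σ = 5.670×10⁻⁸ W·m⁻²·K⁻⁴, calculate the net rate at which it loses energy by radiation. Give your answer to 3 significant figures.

Net loss ≈ 10.1 W

Area A = 26.4 cm² = 2.64×10⁻³ m².
Net radiated power P_net = εσA(T⁴ − T₀⁴) = 0.835×5.670×10⁻⁸×2.64×10⁻³×(545.9⁴ − 296.8⁴).
T⁴ − T₀⁴ = 8.88081×10¹⁰ − 7.75989×10⁹ = 8.10482×10¹⁰ K⁴, so P_net = 10.1 W.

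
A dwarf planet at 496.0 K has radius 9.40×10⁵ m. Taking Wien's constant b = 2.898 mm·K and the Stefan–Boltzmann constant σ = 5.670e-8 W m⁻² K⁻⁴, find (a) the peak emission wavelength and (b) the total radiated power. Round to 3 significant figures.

(a) λ_max = b/T = 2.898×10⁻³/496.0 = 5.843×10⁻⁶ m = 5.84 μm.
Surface area A = 4πR² = 4π(9.40×10⁵ m)² = 1.11036×10¹³ m².
(b) P = σAT⁴ = 5.670×10⁻⁸×1.11036×10¹³×(496.0)⁴ = 3.81×10¹⁶ W.

λ_max ≈ 5.84 μm; P ≈ 3.81×10¹⁶ W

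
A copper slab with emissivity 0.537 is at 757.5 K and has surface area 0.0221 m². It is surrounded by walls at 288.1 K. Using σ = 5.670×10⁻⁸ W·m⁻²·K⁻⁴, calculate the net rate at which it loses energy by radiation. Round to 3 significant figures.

Area A = 0.0221 m².
Net radiated power P_net = εσA(T⁴ − T₀⁴) = 0.537×5.670×10⁻⁸×0.0221×(757.5⁴ − 288.1⁴).
T⁴ − T₀⁴ = 3.29254×10¹¹ − 6.88927×10⁹ = 3.22365×10¹¹ K⁴, so P_net = 217 W.

Net loss ≈ 217 W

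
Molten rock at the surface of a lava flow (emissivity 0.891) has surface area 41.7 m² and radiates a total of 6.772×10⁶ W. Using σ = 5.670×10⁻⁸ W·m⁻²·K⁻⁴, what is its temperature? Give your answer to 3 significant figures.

Area A = 41.7 m².
P = εσAT⁴ ⇒ T = (P/(εσA))^(1/4) = (6.772×10⁶/(0.891×5.670×10⁻⁸×41.7))^(1/4) = 1.34×10³ K.

T ≈ 1.34×10³ K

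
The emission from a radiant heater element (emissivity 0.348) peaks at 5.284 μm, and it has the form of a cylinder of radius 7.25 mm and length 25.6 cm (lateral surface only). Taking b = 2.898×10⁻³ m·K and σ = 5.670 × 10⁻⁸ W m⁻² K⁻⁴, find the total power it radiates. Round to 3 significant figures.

Wien's law: T = b/λ_max = 2.898×10⁻³/5.284×10⁻⁶ = 548.448 K.
Lateral area A = 2πrL = 2π×7.25×10⁻³×0.256 = 0.0116616 m².
Then P = εσAT⁴ = 0.348×5.670×10⁻⁸×0.0116616×(548.448)⁴ = 20.8 W.

P ≈ 20.8 W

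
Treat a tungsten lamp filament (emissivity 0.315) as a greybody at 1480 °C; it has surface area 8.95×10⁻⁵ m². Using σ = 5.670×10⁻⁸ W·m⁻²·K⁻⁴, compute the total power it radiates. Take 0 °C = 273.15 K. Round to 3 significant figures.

T = 1480 °C + 273.15 = 1753.15 K.
Area A = 8.95×10⁻⁵ m².
P = εσAT⁴ = 0.315 × 5.670×10⁻⁸ × 8.95×10⁻⁵ × (1753.15)⁴ = 15.1 W.

P ≈ 15.1 W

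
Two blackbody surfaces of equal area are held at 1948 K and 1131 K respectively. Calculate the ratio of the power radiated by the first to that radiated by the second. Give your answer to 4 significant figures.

P₁/P₂ ≈ 8.800

With equal areas, P₁/P₂ = (T₁/T₂)⁴ = (1948/1131)⁴ = 8.800.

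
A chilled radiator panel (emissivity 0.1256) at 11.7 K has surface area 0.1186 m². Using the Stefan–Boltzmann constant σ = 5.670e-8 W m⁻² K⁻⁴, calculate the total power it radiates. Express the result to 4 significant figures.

P ≈ 1.583×10⁻⁵ W

Area A = 0.1186 m².
P = εσAT⁴ = 0.1256 × 5.670×10⁻⁸ × 0.1186 × (11.7)⁴ = 1.583×10⁻⁵ W.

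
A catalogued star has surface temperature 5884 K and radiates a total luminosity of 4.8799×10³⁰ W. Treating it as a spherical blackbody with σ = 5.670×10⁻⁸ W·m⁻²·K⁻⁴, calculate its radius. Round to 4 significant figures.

L = 4πR²σT⁴ ⇒ R = √(L/(4πσT⁴)).
σT⁴ = 6.79632×10⁷ W/m², so R = √(4.8799×10³⁰/(4π×6.79632×10⁷)) = 7.559×10¹⁰ m.

R ≈ 7.559×10¹⁰ m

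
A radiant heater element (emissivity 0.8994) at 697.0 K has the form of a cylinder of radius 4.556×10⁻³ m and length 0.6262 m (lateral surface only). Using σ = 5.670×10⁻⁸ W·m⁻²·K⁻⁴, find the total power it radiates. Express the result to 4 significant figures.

Lateral area A = 2πrL = 2π×4.556×10⁻³×0.6262 = 0.0179257 m².
P = εσAT⁴ = 0.8994 × 5.670×10⁻⁸ × 0.0179257 × (697.0)⁴ = 215.7 W.

P ≈ 215.7 W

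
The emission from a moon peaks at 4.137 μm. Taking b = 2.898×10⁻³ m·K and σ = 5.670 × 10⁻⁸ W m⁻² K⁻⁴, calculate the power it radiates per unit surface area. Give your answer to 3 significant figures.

I ≈ 1.37×10⁴ W/m²

Wien's law: T = b/λ_max = 2.898×10⁻³/4.137×10⁻⁶ = 700.508 K.
Then I = σT⁴ = 5.670×10⁻⁸×(700.508)⁴ = 1.37×10⁴ W/m².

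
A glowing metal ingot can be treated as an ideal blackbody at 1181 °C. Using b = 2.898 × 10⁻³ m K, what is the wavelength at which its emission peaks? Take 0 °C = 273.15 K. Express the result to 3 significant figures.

λ_max ≈ 1.99×10³ nm

T = 1181 °C + 273.15 = 1454.15 K.
Wien's displacement law: λ_max = b/T = (2.898×10⁻³ m·K)/(1454.15 K) = 1.993×10⁻⁶ m.
That is 1.99×10³ nm, in the infrared range.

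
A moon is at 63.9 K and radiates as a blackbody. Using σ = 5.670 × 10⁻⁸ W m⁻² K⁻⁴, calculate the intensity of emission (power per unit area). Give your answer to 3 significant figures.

Stefan–Boltzmann: I = σT⁴ = 5.670×10⁻⁸ × (63.9)⁴ = 0.945 W/m².

I ≈ 0.945 W/m²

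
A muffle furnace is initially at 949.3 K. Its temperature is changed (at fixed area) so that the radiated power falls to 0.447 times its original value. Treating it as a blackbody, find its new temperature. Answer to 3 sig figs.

P ∝ T⁴, so T₂/T₁ = (P₂/P₁)^(1/4) = (0.447)^(1/4) = 0.817668.
T₂ = 949.3 × 0.817668 = 776 K.

T₂ ≈ 776 K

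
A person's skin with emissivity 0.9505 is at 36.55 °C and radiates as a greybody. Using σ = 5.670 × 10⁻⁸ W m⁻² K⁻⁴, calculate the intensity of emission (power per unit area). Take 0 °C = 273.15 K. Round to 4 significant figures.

T = 36.55 °C + 273.15 = 309.70 K.
Stefan–Boltzmann: I = εσT⁴ = 0.9505 × 5.670×10⁻⁸ × (309.70)⁴ = 495.8 W/m².

I ≈ 495.8 W/m²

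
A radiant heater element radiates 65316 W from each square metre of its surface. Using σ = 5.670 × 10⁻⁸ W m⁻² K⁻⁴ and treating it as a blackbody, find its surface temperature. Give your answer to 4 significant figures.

T ≈ 1036 K

I = σT⁴, so T = (I/σ)^(1/4) = (65316/(5.670×10⁻⁸))^(1/4) = 1036 K.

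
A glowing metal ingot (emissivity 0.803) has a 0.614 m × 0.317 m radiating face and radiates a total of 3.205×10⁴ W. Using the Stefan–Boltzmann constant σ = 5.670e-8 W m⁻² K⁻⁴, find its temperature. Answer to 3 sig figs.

Area A = 0.614 × 0.317 = 0.194638 m².
P = εσAT⁴ ⇒ T = (P/(εσA))^(1/4) = (3.205×10⁴/(0.803×5.670×10⁻⁸×0.194638))^(1/4) = 1.38×10³ K.

T ≈ 1.38×10³ K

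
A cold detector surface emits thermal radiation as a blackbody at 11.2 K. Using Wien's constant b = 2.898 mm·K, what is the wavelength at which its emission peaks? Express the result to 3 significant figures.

λ_max ≈ 0.259 mm

Wien's displacement law: λ_max = b/T = (2.898×10⁻³ m·K)/(11.2 K) = 2.588×10⁻⁴ m.
That is 0.259 mm, in the infrared range.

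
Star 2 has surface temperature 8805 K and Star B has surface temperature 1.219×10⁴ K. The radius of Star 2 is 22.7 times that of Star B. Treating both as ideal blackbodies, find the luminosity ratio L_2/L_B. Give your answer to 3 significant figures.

L ∝ R²T⁴, so L_2/L_B = (R_2/R_B)²(T_2/T_B)⁴ = (22.7)² × (8805/1.219×10⁴)⁴ = 515.29 × 0.272209 = 140.

L_2/L_B ≈ 140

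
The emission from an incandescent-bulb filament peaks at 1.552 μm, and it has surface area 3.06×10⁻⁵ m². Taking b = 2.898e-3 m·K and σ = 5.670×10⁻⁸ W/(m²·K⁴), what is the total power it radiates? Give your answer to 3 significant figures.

Wien's law: T = b/λ_max = 2.898×10⁻³/1.552×10⁻⁶ = 1867.27 K.
Area A = 3.06×10⁻⁵ m².
Then P = σAT⁴ = 5.670×10⁻⁸×3.06×10⁻⁵×(1867.27)⁴ = 21.1 W.

P ≈ 21.1 W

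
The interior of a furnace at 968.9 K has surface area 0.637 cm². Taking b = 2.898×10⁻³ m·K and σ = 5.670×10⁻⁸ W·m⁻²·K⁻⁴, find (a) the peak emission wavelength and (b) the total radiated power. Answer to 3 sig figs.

(a) λ_max = b/T = 2.898×10⁻³/968.9 = 2.991×10⁻⁶ m = 2.99 μm.
Area A = 0.637 cm² = 6.37×10⁻⁵ m².
(b) P = σAT⁴ = 5.670×10⁻⁸×6.37×10⁻⁵×(968.9)⁴ = 3.18 W.

λ_max ≈ 2.99 μm; P ≈ 3.18 W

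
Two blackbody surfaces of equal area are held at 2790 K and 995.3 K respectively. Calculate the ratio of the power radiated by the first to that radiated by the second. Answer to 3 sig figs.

With equal areas, P₁/P₂ = (T₁/T₂)⁴ = (2790/995.3)⁴ = 61.7.

P₁/P₂ ≈ 61.7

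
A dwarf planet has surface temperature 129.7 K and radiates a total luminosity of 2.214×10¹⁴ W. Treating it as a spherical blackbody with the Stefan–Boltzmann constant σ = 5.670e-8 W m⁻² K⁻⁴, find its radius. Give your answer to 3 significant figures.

R ≈ 1.05×10⁶ m

L = 4πR²σT⁴ ⇒ R = √(L/(4πσT⁴)).
σT⁴ = 16.0451 W/m², so R = √(2.214×10¹⁴/(4π×16.0451)) = 1.05×10⁶ m.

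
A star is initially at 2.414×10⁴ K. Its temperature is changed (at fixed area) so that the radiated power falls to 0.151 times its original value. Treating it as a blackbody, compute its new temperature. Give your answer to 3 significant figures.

P ∝ T⁴, so T₂/T₁ = (P₂/P₁)^(1/4) = (0.151)^(1/4) = 0.623368.
T₂ = 2.414×10⁴ × 0.623368 = 1.50×10⁴ K.

T₂ ≈ 1.50×10⁴ K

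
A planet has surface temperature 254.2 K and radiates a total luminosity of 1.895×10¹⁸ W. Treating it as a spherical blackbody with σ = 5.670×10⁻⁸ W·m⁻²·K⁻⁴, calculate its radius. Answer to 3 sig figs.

L = 4πR²σT⁴ ⇒ R = √(L/(4πσT⁴)).
σT⁴ = 236.747 W/m², so R = √(1.895×10¹⁸/(4π×236.747)) = 2.52×10⁷ m.

R ≈ 2.52×10⁷ m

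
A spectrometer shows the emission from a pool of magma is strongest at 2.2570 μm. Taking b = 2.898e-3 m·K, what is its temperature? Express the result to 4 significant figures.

Wien's law gives T = b/λ_max = (2.898×10⁻³ m·K)/(2.2570×10⁻⁶ m) = 1284 K.

T ≈ 1284 K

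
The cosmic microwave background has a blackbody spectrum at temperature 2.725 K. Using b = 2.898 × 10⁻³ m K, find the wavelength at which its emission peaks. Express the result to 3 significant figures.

Wien's displacement law: λ_max = b/T = (2.898×10⁻³ m·K)/(2.725 K) = 1.063×10⁻³ m.
That is 1.06 mm, in the microwave range.

λ_max ≈ 1.06 mm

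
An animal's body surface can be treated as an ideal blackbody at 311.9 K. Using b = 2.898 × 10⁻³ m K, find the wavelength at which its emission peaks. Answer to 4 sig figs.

λ_max ≈ 9.291 μm

Wien's displacement law: λ_max = b/T = (2.898×10⁻³ m·K)/(311.9 K) = 9.2914×10⁻⁶ m.
That is 9.291 μm, in the infrared range.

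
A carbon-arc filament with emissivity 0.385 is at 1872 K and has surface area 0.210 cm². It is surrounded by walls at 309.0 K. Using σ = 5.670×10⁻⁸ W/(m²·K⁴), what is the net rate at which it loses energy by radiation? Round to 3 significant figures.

Area A = 0.210 cm² = 2.10×10⁻⁵ m².
Net radiated power P_net = εσA(T⁴ − T₀⁴) = 0.385×5.670×10⁻⁸×2.10×10⁻⁵×(1872⁴ − 309.0⁴).
T⁴ − T₀⁴ = 1.22807×10¹³ − 9.11662×10⁹ = 1.22716×10¹³ K⁴, so P_net = 5.63 W.

Net loss ≈ 5.63 W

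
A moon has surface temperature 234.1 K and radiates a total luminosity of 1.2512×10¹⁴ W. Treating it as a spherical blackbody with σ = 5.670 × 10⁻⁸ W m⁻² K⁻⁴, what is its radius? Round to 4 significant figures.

R ≈ 2.418×10⁵ m

L = 4πR²σT⁴ ⇒ R = √(L/(4πσT⁴)).
σT⁴ = 170.290 W/m², so R = √(1.2512×10¹⁴/(4π×170.290)) = 2.418×10⁵ m.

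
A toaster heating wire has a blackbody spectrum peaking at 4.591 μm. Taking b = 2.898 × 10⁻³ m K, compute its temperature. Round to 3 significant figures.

Wien's law gives T = b/λ_max = (2.898×10⁻³ m·K)/(4.591×10⁻⁶ m) = 631 K.

T ≈ 631 K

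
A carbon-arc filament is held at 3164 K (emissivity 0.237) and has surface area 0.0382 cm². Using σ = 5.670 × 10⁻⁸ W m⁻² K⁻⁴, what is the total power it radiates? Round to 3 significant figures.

P ≈ 5.14 W

Area A = 0.0382 cm² = 3.82×10⁻⁶ m².
P = εσAT⁴ = 0.237 × 5.670×10⁻⁸ × 3.82×10⁻⁶ × (3164)⁴ = 5.14 W.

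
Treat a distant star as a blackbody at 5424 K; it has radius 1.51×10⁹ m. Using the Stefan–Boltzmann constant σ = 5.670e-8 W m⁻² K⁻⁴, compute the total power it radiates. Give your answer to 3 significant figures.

Surface area A = 4πR² = 4π(1.51×10⁹ m)² = 2.86526×10¹⁹ m².
P = σAT⁴ = 5.670×10⁻⁸ × 2.86526×10¹⁹ × (5424)⁴ = 1.41×10²⁷ W.

P ≈ 1.41×10²⁷ W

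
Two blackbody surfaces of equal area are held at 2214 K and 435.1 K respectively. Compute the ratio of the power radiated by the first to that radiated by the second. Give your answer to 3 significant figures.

P₁/P₂ ≈ 670

With equal areas, P₁/P₂ = (T₁/T₂)⁴ = (2214/435.1)⁴ = 670.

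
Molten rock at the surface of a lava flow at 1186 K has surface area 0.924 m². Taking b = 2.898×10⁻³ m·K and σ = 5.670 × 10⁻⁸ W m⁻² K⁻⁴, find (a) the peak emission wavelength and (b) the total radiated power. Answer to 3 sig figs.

λ_max ≈ 2.44×10³ nm; P ≈ 1.04×10⁵ W

(a) λ_max = b/T = 2.898×10⁻³/1186 = 2.444×10⁻⁶ m = 2.44×10³ nm.
Area A = 0.924 m².
(b) P = σAT⁴ = 5.670×10⁻⁸×0.924×(1186)⁴ = 1.04×10⁵ W.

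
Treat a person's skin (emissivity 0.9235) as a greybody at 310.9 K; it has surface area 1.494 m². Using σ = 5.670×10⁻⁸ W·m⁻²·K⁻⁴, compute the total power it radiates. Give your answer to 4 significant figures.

Area A = 1.494 m².
P = εσAT⁴ = 0.9235 × 5.670×10⁻⁸ × 1.494 × (310.9)⁴ = 730.9 W.

P ≈ 730.9 W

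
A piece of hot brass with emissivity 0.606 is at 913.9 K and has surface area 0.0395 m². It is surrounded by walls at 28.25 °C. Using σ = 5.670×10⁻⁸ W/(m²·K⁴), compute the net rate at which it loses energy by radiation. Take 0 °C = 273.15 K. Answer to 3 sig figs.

Surroundings: T = 28.25 °C + 273.15 = 301.40 K.
Area A = 0.0395 m².
Net radiated power P_net = εσA(T⁴ − T₀⁴) = 0.606×5.670×10⁻⁸×0.0395×(913.9⁴ − 301.40⁴).
T⁴ − T₀⁴ = 6.97581×10¹¹ − 8.25226×10⁹ = 6.89329×10¹¹ K⁴, so P_net = 936 W.

Net loss ≈ 936 W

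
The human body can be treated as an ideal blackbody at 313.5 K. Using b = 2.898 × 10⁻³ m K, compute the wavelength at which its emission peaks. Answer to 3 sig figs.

λ_max ≈ 9.24 μm

Wien's displacement law: λ_max = b/T = (2.898×10⁻³ m·K)/(313.5 K) = 9.244×10⁻⁶ m.
That is 9.24 μm, in the infrared range.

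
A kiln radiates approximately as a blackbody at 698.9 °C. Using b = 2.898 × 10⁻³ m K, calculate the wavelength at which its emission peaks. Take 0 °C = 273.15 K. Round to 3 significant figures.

T = 698.9 °C + 273.15 = 972.05 K.
Wien's displacement law: λ_max = b/T = (2.898×10⁻³ m·K)/(972.05 K) = 2.981×10⁻⁶ m.
That is 2.98 μm, in the infrared range.

λ_max ≈ 2.98 μm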